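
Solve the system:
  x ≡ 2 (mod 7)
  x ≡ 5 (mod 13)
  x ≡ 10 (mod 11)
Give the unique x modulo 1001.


Moduli 7, 13, 11 are pairwise coprime; by CRT there is a unique solution modulo M = 7 · 13 · 11 = 1001.
Solve pairwise, accumulating the modulus:
  Start with x ≡ 2 (mod 7).
  Combine with x ≡ 5 (mod 13): since gcd(7, 13) = 1, we get a unique residue mod 91.
    Write x = 2 + 7·t and substitute into x ≡ 5 (mod 13): 7·t ≡ 5 − 2 = 3 (mod 13).
    The inverse of 7 mod 13 is 2 (since 7·2 = 14 = 1·13 + 1), so t ≡ 2·3 = 6 ≡ 6 (mod 13).
    Then x = 2 + 7·6 = 44, valid modulo lcm(7, 13) = 91: x ≡ 44 (mod 91).
  Combine with x ≡ 10 (mod 11): since gcd(91, 11) = 1, we get a unique residue mod 1001.
    Write x = 44 + 91·t and substitute into x ≡ 10 (mod 11): 91·t ≡ 10 − 44 = -34 (mod 11).
    Reduce coefficients mod 11: 3·t ≡ 10 (mod 11).
    The inverse of 3 mod 11 is 4 (since 3·4 = 12 = 1·11 + 1), so t ≡ 4·10 = 40 ≡ 7 (mod 11).
    Then x = 44 + 91·7 = 681, valid modulo lcm(91, 11) = 1001: x ≡ 681 (mod 1001).
Verify: 681 mod 7 = 2 ✓, 681 mod 13 = 5 ✓, 681 mod 11 = 10 ✓.

x ≡ 681 (mod 1001).


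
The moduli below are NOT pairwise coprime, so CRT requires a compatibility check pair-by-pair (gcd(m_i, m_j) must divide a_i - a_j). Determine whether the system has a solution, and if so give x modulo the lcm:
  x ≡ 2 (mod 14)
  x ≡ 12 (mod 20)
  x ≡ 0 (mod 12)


Moduli 14, 20, 12 are not pairwise coprime, so CRT works modulo lcm(m_i) when all pairwise compatibility conditions hold.
Pairwise compatibility: gcd(m_i, m_j) must divide a_i - a_j for every pair.
Merge one congruence at a time:
  Start: x ≡ 2 (mod 14).
  Combine with x ≡ 12 (mod 20): gcd(14, 20) = 2; 12 - 2 = 10, which IS divisible by 2, so compatible.
    Write x = 2 + 14·t and substitute into x ≡ 12 (mod 20): 14·t ≡ 12 − 2 = 10 (mod 20).
    Divide the congruence (and modulus) by g = 2: 7·t ≡ 5 (mod 10).
    The inverse of 7 mod 10 is 3 (since 7·3 = 21 = 2·10 + 1), so t ≡ 3·5 = 15 ≡ 5 (mod 10).
    Then x = 2 + 14·5 = 72, valid modulo lcm(14, 20) = 140: x ≡ 72 (mod 140).
  Combine with x ≡ 0 (mod 12): gcd(140, 12) = 4; 0 - 72 = -72, which IS divisible by 4, so compatible.
    Write x = 72 + 140·t and substitute into x ≡ 0 (mod 12): 140·t ≡ 0 − 72 = -72 (mod 12).
    Divide the congruence (and modulus) by g = 4: 35·t ≡ -18 (mod 3).
    Reduce coefficients mod 3: 2·t ≡ 0 (mod 3).
    The inverse of 2 mod 3 is 2 (since 2·2 = 4 = 1·3 + 1), so t ≡ 2·0 = 0 ≡ 0 (mod 3).
    Then x = 72 + 140·0 = 72, valid modulo lcm(140, 12) = 420: x ≡ 72 (mod 420).
Verify: 72 mod 14 = 2, 72 mod 20 = 12, 72 mod 12 = 0.

x ≡ 72 (mod 420).


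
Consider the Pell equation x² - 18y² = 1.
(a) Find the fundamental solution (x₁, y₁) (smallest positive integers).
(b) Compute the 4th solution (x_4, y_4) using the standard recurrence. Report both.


Step 1: Find the fundamental solution (x₁, y₁) of x² - 18y² = 1.
  Expand √18 as a continued fraction. a₀ = ⌊√18⌋ = 4; iterate m_{k+1} = d_k·a_k − m_k, d_{k+1} = (18 − m_{k+1}²)/d_k, a_{k+1} = ⌊(a₀ + m_{k+1})/d_{k+1}⌋ (starting m₀ = 0, d₀ = 1), with convergents p_k = a_k·p_{k-1} + p_{k-2}, q_k = a_k·q_{k-1} + q_{k-2} (p₋₁ = 1, q₋₁ = 0):
  k = 0: a₀ = 4; p₀/q₀ = 4/1; p₀² − 18·q₀² = 16 − 18 = -2.
  k = 1: m = 4, d = 2, a = ⌊(4 + 4)/2⌋ = 4; p/q = (4·4 + 1)/(4·1 + 0) = 17/4; p² − 18·q² = 289 − 288 = 1.
  The first convergent with p² − 18·q² = 1 gives the fundamental solution (x₁, y₁) = (17, 4).
Step 2: Apply the recurrence (x_{n+1}, y_{n+1}) = (x₁x_n + 18y₁y_n, x₁y_n + y₁x_n) repeatedly.
  From (x_1, y_1) = (17, 4): x_2 = 17·17 + 18·4·4 = 577; y_2 = 17·4 + 4·17 = 136.
  From (x_2, y_2) = (577, 136): x_3 = 17·577 + 18·4·136 = 19601; y_3 = 17·136 + 4·577 = 4620.
  From (x_3, y_3) = (19601, 4620): x_4 = 17·19601 + 18·4·4620 = 665857; y_4 = 17·4620 + 4·19601 = 156944.
Step 3: Verify x_4² - 18·y_4² = 443365544449 - 443365544448 = 1 (should be 1). ✓

(x_1, y_1) = (17, 4); (x_4, y_4) = (665857, 156944).


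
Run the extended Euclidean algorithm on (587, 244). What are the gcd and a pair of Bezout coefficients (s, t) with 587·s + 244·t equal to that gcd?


Euclidean algorithm on (587, 244) — divide until remainder is 0:
  587 = 2 · 244 + 99
  244 = 2 · 99 + 46
  99 = 2 · 46 + 7
  46 = 6 · 7 + 4
  7 = 1 · 4 + 3
  4 = 1 · 3 + 1
  3 = 3 · 1 + 0
gcd(587, 244) = 1.
Track Bezout coefficients alongside the remainders: start with r₀ = 587 = a·1 + b·0 (s = 1, t = 0) and r₁ = 244 = a·0 + b·1 (s = 0, t = 1); each new remainder r_{k+1} = r_{k-1} − q_k·r_k inherits s_{k+1} = s_{k-1} − q_k·s_k, t_{k+1} = t_{k-1} − q_k·t_k, so r_k = a·s_k + b·t_k at every step:
  q = 2: r = 99, s = 1 − 2·0 = 1, t = 0 − 2·1 = -2  (check: 587·1 + 244·(-2) = 99)
  q = 2: r = 46, s = 0 − 2·1 = -2, t = 1 − 2·(-2) = 5  (check: 587·(-2) + 244·5 = 46)
  q = 2: r = 7, s = 1 − 2·(-2) = 5, t = -2 − 2·5 = -12  (check: 587·5 + 244·(-12) = 7)
  q = 6: r = 4, s = -2 − 6·5 = -32, t = 5 − 6·(-12) = 77  (check: 587·(-32) + 244·77 = 4)
  q = 1: r = 3, s = 5 − 1·(-32) = 37, t = -12 − 1·77 = -89  (check: 587·37 + 244·(-89) = 3)
  q = 1: r = 1, s = -32 − 1·37 = -69, t = 77 − 1·(-89) = 166  (check: 587·(-69) + 244·166 = 1)
The row with r = 1 (the gcd) gives the Bezout coefficients s = -69, t = 166.
Result: 587 · (-69) + 244 · (166) = 1.

gcd(587, 244) = 1; s = -69, t = 166 (check: 587·(-69) + 244·166 = 1).


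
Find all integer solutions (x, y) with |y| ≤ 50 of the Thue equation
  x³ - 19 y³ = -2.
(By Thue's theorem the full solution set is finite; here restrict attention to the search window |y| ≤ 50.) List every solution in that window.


The equation is x³ - 19y³ = -2. For fixed y, x³ = 19·y³ − 2, so a solution requires the RHS to be a perfect cube.
Strategy: iterate y from -50 to 50, compute RHS = 19·y³ − 2, and check whether it is a (positive or negative) perfect cube.
Check small values of y:
  y = 0: RHS = -2 is not a perfect cube.
  y = 1: RHS = 17 is not a perfect cube.
  y = -1: RHS = -21 is not a perfect cube.
  y = 2: RHS = 150 is not a perfect cube.
  y = -2: RHS = -154 is not a perfect cube.
  y = 3: RHS = 511 is not a perfect cube.
  y = -3: RHS = -515 is not a perfect cube.
Continuing the search up to |y| = 50 finds no solutions either.
No (x, y) in the scanned range satisfies the equation.

No integer solutions with |y| ≤ 50.


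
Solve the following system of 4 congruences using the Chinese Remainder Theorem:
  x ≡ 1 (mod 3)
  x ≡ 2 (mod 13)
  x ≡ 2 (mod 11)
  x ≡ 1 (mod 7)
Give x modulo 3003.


Product of moduli M = 3 · 13 · 11 · 7 = 3003.
Merge one congruence at a time:
  Start: x ≡ 1 (mod 3).
  Combine with x ≡ 2 (mod 13); new modulus lcm = 39.
    Write x = 1 + 3·t and substitute into x ≡ 2 (mod 13): 3·t ≡ 2 − 1 = 1 (mod 13).
    The inverse of 3 mod 13 is 9 (since 3·9 = 27 = 2·13 + 1), so t ≡ 9·1 = 9 ≡ 9 (mod 13).
    Then x = 1 + 3·9 = 28, valid modulo lcm(3, 13) = 39: x ≡ 28 (mod 39).
  Combine with x ≡ 2 (mod 11); new modulus lcm = 429.
    Write x = 28 + 39·t and substitute into x ≡ 2 (mod 11): 39·t ≡ 2 − 28 = -26 (mod 11).
    Reduce coefficients mod 11: 6·t ≡ 7 (mod 11).
    The inverse of 6 mod 11 is 2 (since 6·2 = 12 = 1·11 + 1), so t ≡ 2·7 = 14 ≡ 3 (mod 11).
    Then x = 28 + 39·3 = 145, valid modulo lcm(39, 11) = 429: x ≡ 145 (mod 429).
  Combine with x ≡ 1 (mod 7); new modulus lcm = 3003.
    Write x = 145 + 429·t and substitute into x ≡ 1 (mod 7): 429·t ≡ 1 − 145 = -144 (mod 7).
    Reduce coefficients mod 7: 2·t ≡ 3 (mod 7).
    The inverse of 2 mod 7 is 4 (since 2·4 = 8 = 1·7 + 1), so t ≡ 4·3 = 12 ≡ 5 (mod 7).
    Then x = 145 + 429·5 = 2290, valid modulo lcm(429, 7) = 3003: x ≡ 2290 (mod 3003).
Verify against each original: 2290 mod 3 = 1, 2290 mod 13 = 2, 2290 mod 11 = 2, 2290 mod 7 = 1.

x ≡ 2290 (mod 3003).


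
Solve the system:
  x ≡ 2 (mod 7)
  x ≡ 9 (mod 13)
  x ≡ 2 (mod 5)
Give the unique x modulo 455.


Moduli 7, 13, 5 are pairwise coprime; by CRT there is a unique solution modulo M = 7 · 13 · 5 = 455.
Solve pairwise, accumulating the modulus:
  Start with x ≡ 2 (mod 7).
  Combine with x ≡ 9 (mod 13): since gcd(7, 13) = 1, we get a unique residue mod 91.
    Write x = 2 + 7·t and substitute into x ≡ 9 (mod 13): 7·t ≡ 9 − 2 = 7 (mod 13).
    The inverse of 7 mod 13 is 2 (since 7·2 = 14 = 1·13 + 1), so t ≡ 2·7 = 14 ≡ 1 (mod 13).
    Then x = 2 + 7·1 = 9, valid modulo lcm(7, 13) = 91: x ≡ 9 (mod 91).
  Combine with x ≡ 2 (mod 5): since gcd(91, 5) = 1, we get a unique residue mod 455.
    Write x = 9 + 91·t and substitute into x ≡ 2 (mod 5): 91·t ≡ 2 − 9 = -7 (mod 5).
    Reduce coefficients mod 5: 1·t ≡ 3 (mod 5).
    So t ≡ 3 (mod 5).
    Then x = 9 + 91·3 = 282, valid modulo lcm(91, 5) = 455: x ≡ 282 (mod 455).
Verify: 282 mod 7 = 2 ✓, 282 mod 13 = 9 ✓, 282 mod 5 = 2 ✓.

x ≡ 282 (mod 455).


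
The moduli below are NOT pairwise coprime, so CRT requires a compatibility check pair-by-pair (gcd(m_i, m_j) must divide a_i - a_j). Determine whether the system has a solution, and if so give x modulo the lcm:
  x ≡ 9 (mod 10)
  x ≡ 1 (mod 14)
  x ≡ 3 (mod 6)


Moduli 10, 14, 6 are not pairwise coprime, so CRT works modulo lcm(m_i) when all pairwise compatibility conditions hold.
Pairwise compatibility: gcd(m_i, m_j) must divide a_i - a_j for every pair.
Merge one congruence at a time:
  Start: x ≡ 9 (mod 10).
  Combine with x ≡ 1 (mod 14): gcd(10, 14) = 2; 1 - 9 = -8, which IS divisible by 2, so compatible.
    Write x = 9 + 10·t and substitute into x ≡ 1 (mod 14): 10·t ≡ 1 − 9 = -8 (mod 14).
    Divide the congruence (and modulus) by g = 2: 5·t ≡ -4 (mod 7).
    Reduce coefficients mod 7: 5·t ≡ 3 (mod 7).
    The inverse of 5 mod 7 is 3 (since 5·3 = 15 = 2·7 + 1), so t ≡ 3·3 = 9 ≡ 2 (mod 7).
    Then x = 9 + 10·2 = 29, valid modulo lcm(10, 14) = 70: x ≡ 29 (mod 70).
  Combine with x ≡ 3 (mod 6): gcd(70, 6) = 2; 3 - 29 = -26, which IS divisible by 2, so compatible.
    Write x = 29 + 70·t and substitute into x ≡ 3 (mod 6): 70·t ≡ 3 − 29 = -26 (mod 6).
    Divide the congruence (and modulus) by g = 2: 35·t ≡ -13 (mod 3).
    Reduce coefficients mod 3: 2·t ≡ 2 (mod 3).
    The inverse of 2 mod 3 is 2 (since 2·2 = 4 = 1·3 + 1), so t ≡ 2·2 = 4 ≡ 1 (mod 3).
    Then x = 29 + 70·1 = 99, valid modulo lcm(70, 6) = 210: x ≡ 99 (mod 210).
Verify: 99 mod 10 = 9, 99 mod 14 = 1, 99 mod 6 = 3.

x ≡ 99 (mod 210).


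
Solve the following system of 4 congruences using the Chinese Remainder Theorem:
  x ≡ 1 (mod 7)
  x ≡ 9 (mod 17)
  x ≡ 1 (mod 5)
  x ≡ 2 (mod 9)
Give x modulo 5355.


Product of moduli M = 7 · 17 · 5 · 9 = 5355.
Merge one congruence at a time:
  Start: x ≡ 1 (mod 7).
  Combine with x ≡ 9 (mod 17); new modulus lcm = 119.
    Write x = 1 + 7·t and substitute into x ≡ 9 (mod 17): 7·t ≡ 9 − 1 = 8 (mod 17).
    The inverse of 7 mod 17 is 5 (since 7·5 = 35 = 2·17 + 1), so t ≡ 5·8 = 40 ≡ 6 (mod 17).
    Then x = 1 + 7·6 = 43, valid modulo lcm(7, 17) = 119: x ≡ 43 (mod 119).
  Combine with x ≡ 1 (mod 5); new modulus lcm = 595.
    Write x = 43 + 119·t and substitute into x ≡ 1 (mod 5): 119·t ≡ 1 − 43 = -42 (mod 5).
    Reduce coefficients mod 5: 4·t ≡ 3 (mod 5).
    The inverse of 4 mod 5 is 4 (since 4·4 = 16 = 3·5 + 1), so t ≡ 4·3 = 12 ≡ 2 (mod 5).
    Then x = 43 + 119·2 = 281, valid modulo lcm(119, 5) = 595: x ≡ 281 (mod 595).
  Combine with x ≡ 2 (mod 9); new modulus lcm = 5355.
    Write x = 281 + 595·t and substitute into x ≡ 2 (mod 9): 595·t ≡ 2 − 281 = -279 (mod 9).
    Reduce coefficients mod 9: 1·t ≡ 0 (mod 9).
    So t ≡ 0 (mod 9).
    Then x = 281 + 595·0 = 281, valid modulo lcm(595, 9) = 5355: x ≡ 281 (mod 5355).
Verify against each original: 281 mod 7 = 1, 281 mod 17 = 9, 281 mod 5 = 1, 281 mod 9 = 2.

x ≡ 281 (mod 5355).


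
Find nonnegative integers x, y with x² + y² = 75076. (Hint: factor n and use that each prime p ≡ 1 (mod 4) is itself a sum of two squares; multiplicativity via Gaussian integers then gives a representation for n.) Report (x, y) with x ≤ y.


Step 1: Factor n = 75076 = 2^2 · 137^2.
Step 2: Check the mod-4 condition on each prime factor: 2 = 2 (special); 137 ≡ 1 (mod 4), exponent 2.
All primes ≡ 3 (mod 4) appear to even exponent (or don't appear), so by the two-squares theorem n IS expressible as a sum of two squares.
Step 3: Build a representation. Group n = k² · m with k = 2 and m = 137 · 137 = 18769 (a product of primes ≡ 1 (mod 4)); a representation of m scales to one of n via (k·x)² + (k·y)² = k²(x² + y²). Each prime p ≡ 1 (mod 4) is itself a sum of two squares; find a² by testing p − a² for a perfect square:
  137: 137 − 1² = 136, 137 − 2² = 133, 137 − 3² = 128, 137 − 4² = 121 = 11² ⇒ 137 = 4² + 11².
  Combine using the Brahmagupta–Fibonacci identity (a² + b²)(c² + d²) = (ac − bd)² + (ad + bc)² = (ac + bd)² + (ad − bc)²:
  137 · 137 = 18769: from (4² + 11²)(4² + 11²), take (4·4 − 11·11, 4·11 + 11·4) = (16 − 121, 44 + 44) = (-105, 88); dropping signs (only squares matter) gives (105, 88); check 105² + 88² = 11025 + 7744 = 18769 ✓.
  Scale by k = 2: (2·105, 2·88) = (210, 176).
Step 4: Order so x ≤ y and verify: 176² + 210² = 30976 + 44100 = 75076 = n. ✓

n = 75076 = 176² + 210² (one valid representation with x ≤ y).


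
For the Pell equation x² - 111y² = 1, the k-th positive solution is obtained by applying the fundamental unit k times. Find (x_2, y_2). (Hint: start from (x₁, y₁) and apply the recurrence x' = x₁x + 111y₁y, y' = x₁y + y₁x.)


Step 1: Find the fundamental solution (x₁, y₁) of x² - 111y² = 1.
  Expand √111 as a continued fraction. a₀ = ⌊√111⌋ = 10; iterate m_{k+1} = d_k·a_k − m_k, d_{k+1} = (111 − m_{k+1}²)/d_k, a_{k+1} = ⌊(a₀ + m_{k+1})/d_{k+1}⌋ (starting m₀ = 0, d₀ = 1), with convergents p_k = a_k·p_{k-1} + p_{k-2}, q_k = a_k·q_{k-1} + q_{k-2} (p₋₁ = 1, q₋₁ = 0):
  k = 0: a₀ = 10; p₀/q₀ = 10/1; p₀² − 111·q₀² = 100 − 111 = -11.
  k = 1: m = 10, d = 11, a = ⌊(10 + 10)/11⌋ = 1; p/q = (1·10 + 1)/(1·1 + 0) = 11/1; p² − 111·q² = 121 − 111 = 10.
  k = 2: m = 1, d = 10, a = ⌊(10 + 1)/10⌋ = 1; p/q = (1·11 + 10)/(1·1 + 1) = 21/2; p² − 111·q² = 441 − 444 = -3.
  k = 3: m = 9, d = 3, a = ⌊(10 + 9)/3⌋ = 6; p/q = (6·21 + 11)/(6·2 + 1) = 137/13; p² − 111·q² = 18769 − 18759 = 10.
  k = 4: m = 9, d = 10, a = ⌊(10 + 9)/10⌋ = 1; p/q = (1·137 + 21)/(1·13 + 2) = 158/15; p² − 111·q² = 24964 − 24975 = -11.
  k = 5: m = 1, d = 11, a = ⌊(10 + 1)/11⌋ = 1; p/q = (1·158 + 137)/(1·15 + 13) = 295/28; p² − 111·q² = 87025 − 87024 = 1.
  The first convergent with p² − 111·q² = 1 gives the fundamental solution (x₁, y₁) = (295, 28).
Step 2: Apply the recurrence (x_{n+1}, y_{n+1}) = (x₁x_n + 111y₁y_n, x₁y_n + y₁x_n) repeatedly.
  From (x_1, y_1) = (295, 28): x_2 = 295·295 + 111·28·28 = 174049; y_2 = 295·28 + 28·295 = 16520.
Step 3: Verify x_2² - 111·y_2² = 30293054401 - 30293054400 = 1 (should be 1). ✓

(x_1, y_1) = (295, 28); (x_2, y_2) = (174049, 16520).


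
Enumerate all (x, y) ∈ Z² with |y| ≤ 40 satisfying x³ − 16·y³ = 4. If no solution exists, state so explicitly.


The equation is x³ - 16y³ = 4. For fixed y, x³ = 16·y³ + 4, so a solution requires the RHS to be a perfect cube.
Strategy: iterate y from -40 to 40, compute RHS = 16·y³ + 4, and check whether it is a (positive or negative) perfect cube.
Check small values of y:
  y = 0: RHS = 4 is not a perfect cube.
  y = 1: RHS = 20 is not a perfect cube.
  y = -1: RHS = -12 is not a perfect cube.
  y = 2: RHS = 132 is not a perfect cube.
  y = -2: RHS = -124 is not a perfect cube.
  y = 3: RHS = 436 is not a perfect cube.
  y = -3: RHS = -428 is not a perfect cube.
Continuing the search up to |y| = 40 finds no solutions either.
No (x, y) in the scanned range satisfies the equation.

No integer solutions with |y| ≤ 40.


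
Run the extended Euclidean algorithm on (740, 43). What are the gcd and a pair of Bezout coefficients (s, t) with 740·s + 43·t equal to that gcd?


Euclidean algorithm on (740, 43) — divide until remainder is 0:
  740 = 17 · 43 + 9
  43 = 4 · 9 + 7
  9 = 1 · 7 + 2
  7 = 3 · 2 + 1
  2 = 2 · 1 + 0
gcd(740, 43) = 1.
Track Bezout coefficients alongside the remainders: start with r₀ = 740 = a·1 + b·0 (s = 1, t = 0) and r₁ = 43 = a·0 + b·1 (s = 0, t = 1); each new remainder r_{k+1} = r_{k-1} − q_k·r_k inherits s_{k+1} = s_{k-1} − q_k·s_k, t_{k+1} = t_{k-1} − q_k·t_k, so r_k = a·s_k + b·t_k at every step:
  q = 17: r = 9, s = 1 − 17·0 = 1, t = 0 − 17·1 = -17  (check: 740·1 + 43·(-17) = 9)
  q = 4: r = 7, s = 0 − 4·1 = -4, t = 1 − 4·(-17) = 69  (check: 740·(-4) + 43·69 = 7)
  q = 1: r = 2, s = 1 − 1·(-4) = 5, t = -17 − 1·69 = -86  (check: 740·5 + 43·(-86) = 2)
  q = 3: r = 1, s = -4 − 3·5 = -19, t = 69 − 3·(-86) = 327  (check: 740·(-19) + 43·327 = 1)
The row with r = 1 (the gcd) gives the Bezout coefficients s = -19, t = 327.
Result: 740 · (-19) + 43 · (327) = 1.

gcd(740, 43) = 1; s = -19, t = 327 (check: 740·(-19) + 43·327 = 1).


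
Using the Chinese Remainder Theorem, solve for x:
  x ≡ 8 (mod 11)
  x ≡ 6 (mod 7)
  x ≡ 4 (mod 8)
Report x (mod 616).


Moduli 11, 7, 8 are pairwise coprime; by CRT there is a unique solution modulo M = 11 · 7 · 8 = 616.
Solve pairwise, accumulating the modulus:
  Start with x ≡ 8 (mod 11).
  Combine with x ≡ 6 (mod 7): since gcd(11, 7) = 1, we get a unique residue mod 77.
    Write x = 8 + 11·t and substitute into x ≡ 6 (mod 7): 11·t ≡ 6 − 8 = -2 (mod 7).
    Reduce coefficients mod 7: 4·t ≡ 5 (mod 7).
    The inverse of 4 mod 7 is 2 (since 4·2 = 8 = 1·7 + 1), so t ≡ 2·5 = 10 ≡ 3 (mod 7).
    Then x = 8 + 11·3 = 41, valid modulo lcm(11, 7) = 77: x ≡ 41 (mod 77).
  Combine with x ≡ 4 (mod 8): since gcd(77, 8) = 1, we get a unique residue mod 616.
    Write x = 41 + 77·t and substitute into x ≡ 4 (mod 8): 77·t ≡ 4 − 41 = -37 (mod 8).
    Reduce coefficients mod 8: 5·t ≡ 3 (mod 8).
    The inverse of 5 mod 8 is 5 (since 5·5 = 25 = 3·8 + 1), so t ≡ 5·3 = 15 ≡ 7 (mod 8).
    Then x = 41 + 77·7 = 580, valid modulo lcm(77, 8) = 616: x ≡ 580 (mod 616).
Verify: 580 mod 11 = 8 ✓, 580 mod 7 = 6 ✓, 580 mod 8 = 4 ✓.

x ≡ 580 (mod 616).


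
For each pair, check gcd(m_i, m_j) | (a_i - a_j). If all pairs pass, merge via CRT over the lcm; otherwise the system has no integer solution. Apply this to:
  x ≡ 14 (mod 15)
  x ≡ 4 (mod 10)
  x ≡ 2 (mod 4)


Moduli 15, 10, 4 are not pairwise coprime, so CRT works modulo lcm(m_i) when all pairwise compatibility conditions hold.
Pairwise compatibility: gcd(m_i, m_j) must divide a_i - a_j for every pair.
Merge one congruence at a time:
  Start: x ≡ 14 (mod 15).
  Combine with x ≡ 4 (mod 10): gcd(15, 10) = 5; 4 - 14 = -10, which IS divisible by 5, so compatible.
    Write x = 14 + 15·t and substitute into x ≡ 4 (mod 10): 15·t ≡ 4 − 14 = -10 (mod 10).
    Divide the congruence (and modulus) by g = 5: 3·t ≡ -2 (mod 2).
    Reduce coefficients mod 2: 1·t ≡ 0 (mod 2).
    So t ≡ 0 (mod 2).
    Then x = 14 + 15·0 = 14, valid modulo lcm(15, 10) = 30: x ≡ 14 (mod 30).
  Combine with x ≡ 2 (mod 4): gcd(30, 4) = 2; 2 - 14 = -12, which IS divisible by 2, so compatible.
    Write x = 14 + 30·t and substitute into x ≡ 2 (mod 4): 30·t ≡ 2 − 14 = -12 (mod 4).
    Divide the congruence (and modulus) by g = 2: 15·t ≡ -6 (mod 2).
    Reduce coefficients mod 2: 1·t ≡ 0 (mod 2).
    So t ≡ 0 (mod 2).
    Then x = 14 + 30·0 = 14, valid modulo lcm(30, 4) = 60: x ≡ 14 (mod 60).
Verify: 14 mod 15 = 14, 14 mod 10 = 4, 14 mod 4 = 2.

x ≡ 14 (mod 60).


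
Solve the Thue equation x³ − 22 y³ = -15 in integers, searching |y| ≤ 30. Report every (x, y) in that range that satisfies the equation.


The equation is x³ - 22y³ = -15. For fixed y, x³ = 22·y³ − 15, so a solution requires the RHS to be a perfect cube.
Strategy: iterate y from -30 to 30, compute RHS = 22·y³ − 15, and check whether it is a (positive or negative) perfect cube.
Check small values of y:
  y = 0: RHS = -15 is not a perfect cube.
  y = 1: RHS = 7 is not a perfect cube.
  y = -1: RHS = -37 is not a perfect cube.
  y = 2: RHS = 161 is not a perfect cube.
  y = -2: RHS = -191 is not a perfect cube.
  y = 3: RHS = 579 is not a perfect cube.
  y = -3: RHS = -609 is not a perfect cube.
Continuing the search up to |y| = 30 finds no solutions either.
No (x, y) in the scanned range satisfies the equation.

No integer solutions with |y| ≤ 30.


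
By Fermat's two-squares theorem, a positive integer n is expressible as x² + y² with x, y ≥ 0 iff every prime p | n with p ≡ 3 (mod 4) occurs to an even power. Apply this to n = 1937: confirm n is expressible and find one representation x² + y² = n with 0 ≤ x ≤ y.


Step 1: Factor n = 1937 = 13 · 149.
Step 2: Check the mod-4 condition on each prime factor: 13 ≡ 1 (mod 4), exponent 1; 149 ≡ 1 (mod 4), exponent 1.
All primes ≡ 3 (mod 4) appear to even exponent (or don't appear), so by the two-squares theorem n IS expressible as a sum of two squares.
Step 3: Build a representation. Here n = 13 · 149 is a product of primes ≡ 1 (mod 4). Each prime p ≡ 1 (mod 4) is itself a sum of two squares; find a² by testing p − a² for a perfect square:
  13: 13 − 1² = 12, 13 − 2² = 9 = 3² ⇒ 13 = 2² + 3².
  149: 149 − 1² = 148, 149 − 2² = 145, 149 − 3² = 140, 149 − 4² = 133, 149 − 5² = 124, 149 − 6² = 113, 149 − 7² = 100 = 10² ⇒ 149 = 7² + 10².
  Combine using the Brahmagupta–Fibonacci identity (a² + b²)(c² + d²) = (ac − bd)² + (ad + bc)² = (ac + bd)² + (ad − bc)²:
  13 · 149 = 1937: from (2² + 3²)(7² + 10²), take (2·7 − 3·10, 2·10 + 3·7) = (14 − 30, 20 + 21) = (-16, 41); dropping signs (only squares matter) gives (16, 41); check 16² + 41² = 256 + 1681 = 1937 ✓.
Step 4: Order so x ≤ y and verify: 16² + 41² = 256 + 1681 = 1937 = n. ✓

n = 1937 = 16² + 41² (one valid representation with x ≤ y).


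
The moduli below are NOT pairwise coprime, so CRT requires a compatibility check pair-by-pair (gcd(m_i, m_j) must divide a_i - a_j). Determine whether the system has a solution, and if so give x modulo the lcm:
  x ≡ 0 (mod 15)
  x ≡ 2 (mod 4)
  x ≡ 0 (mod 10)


Moduli 15, 4, 10 are not pairwise coprime, so CRT works modulo lcm(m_i) when all pairwise compatibility conditions hold.
Pairwise compatibility: gcd(m_i, m_j) must divide a_i - a_j for every pair.
Merge one congruence at a time:
  Start: x ≡ 0 (mod 15).
  Combine with x ≡ 2 (mod 4): gcd(15, 4) = 1; 2 - 0 = 2, which IS divisible by 1, so compatible.
    Write x = 0 + 15·t and substitute into x ≡ 2 (mod 4): 15·t ≡ 2 − 0 = 2 (mod 4).
    Reduce coefficients mod 4: 3·t ≡ 2 (mod 4).
    The inverse of 3 mod 4 is 3 (since 3·3 = 9 = 2·4 + 1), so t ≡ 3·2 = 6 ≡ 2 (mod 4).
    Then x = 0 + 15·2 = 30, valid modulo lcm(15, 4) = 60: x ≡ 30 (mod 60).
  Combine with x ≡ 0 (mod 10): gcd(60, 10) = 10; 0 - 30 = -30, which IS divisible by 10, so compatible.
    Write x = 30 + 60·t and substitute into x ≡ 0 (mod 10): 60·t ≡ 0 − 30 = -30 (mod 10).
    Divide the congruence (and modulus) by g = 10: 6·t ≡ -3 (mod 1).
    Modulo 1 every t works; take t = 0.
    Then x = 30 + 60·0 = 30, valid modulo lcm(60, 10) = 60: x ≡ 30 (mod 60).
Verify: 30 mod 15 = 0, 30 mod 4 = 2, 30 mod 10 = 0.

x ≡ 30 (mod 60).


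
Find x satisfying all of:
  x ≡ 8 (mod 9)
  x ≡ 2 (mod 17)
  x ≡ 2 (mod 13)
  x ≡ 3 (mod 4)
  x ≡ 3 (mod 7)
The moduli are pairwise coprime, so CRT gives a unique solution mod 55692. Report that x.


Product of moduli M = 9 · 17 · 13 · 4 · 7 = 55692.
Merge one congruence at a time:
  Start: x ≡ 8 (mod 9).
  Combine with x ≡ 2 (mod 17); new modulus lcm = 153.
    Write x = 8 + 9·t and substitute into x ≡ 2 (mod 17): 9·t ≡ 2 − 8 = -6 (mod 17).
    Reduce coefficients mod 17: 9·t ≡ 11 (mod 17).
    The inverse of 9 mod 17 is 2 (since 9·2 = 18 = 1·17 + 1), so t ≡ 2·11 = 22 ≡ 5 (mod 17).
    Then x = 8 + 9·5 = 53, valid modulo lcm(9, 17) = 153: x ≡ 53 (mod 153).
  Combine with x ≡ 2 (mod 13); new modulus lcm = 1989.
    Write x = 53 + 153·t and substitute into x ≡ 2 (mod 13): 153·t ≡ 2 − 53 = -51 (mod 13).
    Reduce coefficients mod 13: 10·t ≡ 1 (mod 13).
    The inverse of 10 mod 13 is 4 (since 10·4 = 40 = 3·13 + 1), so t ≡ 4·1 = 4 ≡ 4 (mod 13).
    Then x = 53 + 153·4 = 665, valid modulo lcm(153, 13) = 1989: x ≡ 665 (mod 1989).
  Combine with x ≡ 3 (mod 4); new modulus lcm = 7956.
    Write x = 665 + 1989·t and substitute into x ≡ 3 (mod 4): 1989·t ≡ 3 − 665 = -662 (mod 4).
    Reduce coefficients mod 4: 1·t ≡ 2 (mod 4).
    So t ≡ 2 (mod 4).
    Then x = 665 + 1989·2 = 4643, valid modulo lcm(1989, 4) = 7956: x ≡ 4643 (mod 7956).
  Combine with x ≡ 3 (mod 7); new modulus lcm = 55692.
    Write x = 4643 + 7956·t and substitute into x ≡ 3 (mod 7): 7956·t ≡ 3 − 4643 = -4640 (mod 7).
    Reduce coefficients mod 7: 4·t ≡ 1 (mod 7).
    The inverse of 4 mod 7 is 2 (since 4·2 = 8 = 1·7 + 1), so t ≡ 2·1 = 2 ≡ 2 (mod 7).
    Then x = 4643 + 7956·2 = 20555, valid modulo lcm(7956, 7) = 55692: x ≡ 20555 (mod 55692).
Verify against each original: 20555 mod 9 = 8, 20555 mod 17 = 2, 20555 mod 13 = 2, 20555 mod 4 = 3, 20555 mod 7 = 3.

x ≡ 20555 (mod 55692).


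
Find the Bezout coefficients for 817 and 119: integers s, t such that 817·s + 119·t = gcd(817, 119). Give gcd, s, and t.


Euclidean algorithm on (817, 119) — divide until remainder is 0:
  817 = 6 · 119 + 103
  119 = 1 · 103 + 16
  103 = 6 · 16 + 7
  16 = 2 · 7 + 2
  7 = 3 · 2 + 1
  2 = 2 · 1 + 0
gcd(817, 119) = 1.
Track Bezout coefficients alongside the remainders: start with r₀ = 817 = a·1 + b·0 (s = 1, t = 0) and r₁ = 119 = a·0 + b·1 (s = 0, t = 1); each new remainder r_{k+1} = r_{k-1} − q_k·r_k inherits s_{k+1} = s_{k-1} − q_k·s_k, t_{k+1} = t_{k-1} − q_k·t_k, so r_k = a·s_k + b·t_k at every step:
  q = 6: r = 103, s = 1 − 6·0 = 1, t = 0 − 6·1 = -6  (check: 817·1 + 119·(-6) = 103)
  q = 1: r = 16, s = 0 − 1·1 = -1, t = 1 − 1·(-6) = 7  (check: 817·(-1) + 119·7 = 16)
  q = 6: r = 7, s = 1 − 6·(-1) = 7, t = -6 − 6·7 = -48  (check: 817·7 + 119·(-48) = 7)
  q = 2: r = 2, s = -1 − 2·7 = -15, t = 7 − 2·(-48) = 103  (check: 817·(-15) + 119·103 = 2)
  q = 3: r = 1, s = 7 − 3·(-15) = 52, t = -48 − 3·103 = -357  (check: 817·52 + 119·(-357) = 1)
The row with r = 1 (the gcd) gives the Bezout coefficients s = 52, t = -357.
Result: 817 · (52) + 119 · (-357) = 1.

gcd(817, 119) = 1; s = 52, t = -357 (check: 817·52 + 119·(-357) = 1).


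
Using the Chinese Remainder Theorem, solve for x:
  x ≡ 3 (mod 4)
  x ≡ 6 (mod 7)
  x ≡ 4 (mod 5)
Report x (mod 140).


Moduli 4, 7, 5 are pairwise coprime; by CRT there is a unique solution modulo M = 4 · 7 · 5 = 140.
Solve pairwise, accumulating the modulus:
  Start with x ≡ 3 (mod 4).
  Combine with x ≡ 6 (mod 7): since gcd(4, 7) = 1, we get a unique residue mod 28.
    Write x = 3 + 4·t and substitute into x ≡ 6 (mod 7): 4·t ≡ 6 − 3 = 3 (mod 7).
    The inverse of 4 mod 7 is 2 (since 4·2 = 8 = 1·7 + 1), so t ≡ 2·3 = 6 ≡ 6 (mod 7).
    Then x = 3 + 4·6 = 27, valid modulo lcm(4, 7) = 28: x ≡ 27 (mod 28).
  Combine with x ≡ 4 (mod 5): since gcd(28, 5) = 1, we get a unique residue mod 140.
    Write x = 27 + 28·t and substitute into x ≡ 4 (mod 5): 28·t ≡ 4 − 27 = -23 (mod 5).
    Reduce coefficients mod 5: 3·t ≡ 2 (mod 5).
    The inverse of 3 mod 5 is 2 (since 3·2 = 6 = 1·5 + 1), so t ≡ 2·2 = 4 ≡ 4 (mod 5).
    Then x = 27 + 28·4 = 139, valid modulo lcm(28, 5) = 140: x ≡ 139 (mod 140).
Verify: 139 mod 4 = 3 ✓, 139 mod 7 = 6 ✓, 139 mod 5 = 4 ✓.

x ≡ 139 (mod 140).


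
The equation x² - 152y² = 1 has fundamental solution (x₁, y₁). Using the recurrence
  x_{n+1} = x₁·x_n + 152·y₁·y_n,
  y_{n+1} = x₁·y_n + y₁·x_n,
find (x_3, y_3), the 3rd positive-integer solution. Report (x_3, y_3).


Step 1: Find the fundamental solution (x₁, y₁) of x² - 152y² = 1.
  Expand √152 as a continued fraction. a₀ = ⌊√152⌋ = 12; iterate m_{k+1} = d_k·a_k − m_k, d_{k+1} = (152 − m_{k+1}²)/d_k, a_{k+1} = ⌊(a₀ + m_{k+1})/d_{k+1}⌋ (starting m₀ = 0, d₀ = 1), with convergents p_k = a_k·p_{k-1} + p_{k-2}, q_k = a_k·q_{k-1} + q_{k-2} (p₋₁ = 1, q₋₁ = 0):
  k = 0: a₀ = 12; p₀/q₀ = 12/1; p₀² − 152·q₀² = 144 − 152 = -8.
  k = 1: m = 12, d = 8, a = ⌊(12 + 12)/8⌋ = 3; p/q = (3·12 + 1)/(3·1 + 0) = 37/3; p² − 152·q² = 1369 − 1368 = 1.
  The first convergent with p² − 152·q² = 1 gives the fundamental solution (x₁, y₁) = (37, 3).
Step 2: Apply the recurrence (x_{n+1}, y_{n+1}) = (x₁x_n + 152y₁y_n, x₁y_n + y₁x_n) repeatedly.
  From (x_1, y_1) = (37, 3): x_2 = 37·37 + 152·3·3 = 2737; y_2 = 37·3 + 3·37 = 222.
  From (x_2, y_2) = (2737, 222): x_3 = 37·2737 + 152·3·222 = 202501; y_3 = 37·222 + 3·2737 = 16425.
Step 3: Verify x_3² - 152·y_3² = 41006655001 - 41006655000 = 1 (should be 1). ✓

(x_1, y_1) = (37, 3); (x_3, y_3) = (202501, 16425).


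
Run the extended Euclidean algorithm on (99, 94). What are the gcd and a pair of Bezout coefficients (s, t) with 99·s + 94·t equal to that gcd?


Euclidean algorithm on (99, 94) — divide until remainder is 0:
  99 = 1 · 94 + 5
  94 = 18 · 5 + 4
  5 = 1 · 4 + 1
  4 = 4 · 1 + 0
gcd(99, 94) = 1.
Track Bezout coefficients alongside the remainders: start with r₀ = 99 = a·1 + b·0 (s = 1, t = 0) and r₁ = 94 = a·0 + b·1 (s = 0, t = 1); each new remainder r_{k+1} = r_{k-1} − q_k·r_k inherits s_{k+1} = s_{k-1} − q_k·s_k, t_{k+1} = t_{k-1} − q_k·t_k, so r_k = a·s_k + b·t_k at every step:
  q = 1: r = 5, s = 1 − 1·0 = 1, t = 0 − 1·1 = -1  (check: 99·1 + 94·(-1) = 5)
  q = 18: r = 4, s = 0 − 18·1 = -18, t = 1 − 18·(-1) = 19  (check: 99·(-18) + 94·19 = 4)
  q = 1: r = 1, s = 1 − 1·(-18) = 19, t = -1 − 1·19 = -20  (check: 99·19 + 94·(-20) = 1)
The row with r = 1 (the gcd) gives the Bezout coefficients s = 19, t = -20.
Result: 99 · (19) + 94 · (-20) = 1.

gcd(99, 94) = 1; s = 19, t = -20 (check: 99·19 + 94·(-20) = 1).


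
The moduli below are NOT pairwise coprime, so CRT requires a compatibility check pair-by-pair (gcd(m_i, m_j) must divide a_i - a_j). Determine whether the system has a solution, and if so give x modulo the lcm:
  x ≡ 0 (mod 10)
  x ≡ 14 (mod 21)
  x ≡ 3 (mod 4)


Moduli 10, 21, 4 are not pairwise coprime, so CRT works modulo lcm(m_i) when all pairwise compatibility conditions hold.
Pairwise compatibility: gcd(m_i, m_j) must divide a_i - a_j for every pair.
Merge one congruence at a time:
  Start: x ≡ 0 (mod 10).
  Combine with x ≡ 14 (mod 21): gcd(10, 21) = 1; 14 - 0 = 14, which IS divisible by 1, so compatible.
    Write x = 0 + 10·t and substitute into x ≡ 14 (mod 21): 10·t ≡ 14 − 0 = 14 (mod 21).
    The inverse of 10 mod 21 is 19 (since 10·19 = 190 = 9·21 + 1), so t ≡ 19·14 = 266 ≡ 14 (mod 21).
    Then x = 0 + 10·14 = 140, valid modulo lcm(10, 21) = 210: x ≡ 140 (mod 210).
  Combine with x ≡ 3 (mod 4): gcd(210, 4) = 2, and 3 - 140 = -137 is NOT divisible by 2.
    ⇒ system is inconsistent (no integer solution).

No solution (the system is inconsistent).


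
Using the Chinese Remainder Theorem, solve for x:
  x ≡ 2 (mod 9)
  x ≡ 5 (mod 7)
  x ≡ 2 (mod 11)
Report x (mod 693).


Moduli 9, 7, 11 are pairwise coprime; by CRT there is a unique solution modulo M = 9 · 7 · 11 = 693.
Solve pairwise, accumulating the modulus:
  Start with x ≡ 2 (mod 9).
  Combine with x ≡ 5 (mod 7): since gcd(9, 7) = 1, we get a unique residue mod 63.
    Write x = 2 + 9·t and substitute into x ≡ 5 (mod 7): 9·t ≡ 5 − 2 = 3 (mod 7).
    Reduce coefficients mod 7: 2·t ≡ 3 (mod 7).
    The inverse of 2 mod 7 is 4 (since 2·4 = 8 = 1·7 + 1), so t ≡ 4·3 = 12 ≡ 5 (mod 7).
    Then x = 2 + 9·5 = 47, valid modulo lcm(9, 7) = 63: x ≡ 47 (mod 63).
  Combine with x ≡ 2 (mod 11): since gcd(63, 11) = 1, we get a unique residue mod 693.
    Write x = 47 + 63·t and substitute into x ≡ 2 (mod 11): 63·t ≡ 2 − 47 = -45 (mod 11).
    Reduce coefficients mod 11: 8·t ≡ 10 (mod 11).
    The inverse of 8 mod 11 is 7 (since 8·7 = 56 = 5·11 + 1), so t ≡ 7·10 = 70 ≡ 4 (mod 11).
    Then x = 47 + 63·4 = 299, valid modulo lcm(63, 11) = 693: x ≡ 299 (mod 693).
Verify: 299 mod 9 = 2 ✓, 299 mod 7 = 5 ✓, 299 mod 11 = 2 ✓.

x ≡ 299 (mod 693).


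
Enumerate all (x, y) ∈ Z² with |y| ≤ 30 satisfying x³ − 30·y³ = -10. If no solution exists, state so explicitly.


The equation is x³ - 30y³ = -10. For fixed y, x³ = 30·y³ − 10, so a solution requires the RHS to be a perfect cube.
Strategy: iterate y from -30 to 30, compute RHS = 30·y³ − 10, and check whether it is a (positive or negative) perfect cube.
Check small values of y:
  y = 0: RHS = -10 is not a perfect cube.
  y = 1: RHS = 20 is not a perfect cube.
  y = -1: RHS = -40 is not a perfect cube.
  y = 2: RHS = 230 is not a perfect cube.
  y = -2: RHS = -250 is not a perfect cube.
  y = 3: RHS = 800 is not a perfect cube.
  y = -3: RHS = -820 is not a perfect cube.
Continuing the search up to |y| = 30 finds no solutions either.
No (x, y) in the scanned range satisfies the equation.

No integer solutions with |y| ≤ 30.


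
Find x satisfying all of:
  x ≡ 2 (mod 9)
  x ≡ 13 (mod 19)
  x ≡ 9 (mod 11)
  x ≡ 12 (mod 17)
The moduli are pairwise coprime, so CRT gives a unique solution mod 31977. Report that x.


Product of moduli M = 9 · 19 · 11 · 17 = 31977.
Merge one congruence at a time:
  Start: x ≡ 2 (mod 9).
  Combine with x ≡ 13 (mod 19); new modulus lcm = 171.
    Write x = 2 + 9·t and substitute into x ≡ 13 (mod 19): 9·t ≡ 13 − 2 = 11 (mod 19).
    The inverse of 9 mod 19 is 17 (since 9·17 = 153 = 8·19 + 1), so t ≡ 17·11 = 187 ≡ 16 (mod 19).
    Then x = 2 + 9·16 = 146, valid modulo lcm(9, 19) = 171: x ≡ 146 (mod 171).
  Combine with x ≡ 9 (mod 11); new modulus lcm = 1881.
    Write x = 146 + 171·t and substitute into x ≡ 9 (mod 11): 171·t ≡ 9 − 146 = -137 (mod 11).
    Reduce coefficients mod 11: 6·t ≡ 6 (mod 11).
    The inverse of 6 mod 11 is 2 (since 6·2 = 12 = 1·11 + 1), so t ≡ 2·6 = 12 ≡ 1 (mod 11).
    Then x = 146 + 171·1 = 317, valid modulo lcm(171, 11) = 1881: x ≡ 317 (mod 1881).
  Combine with x ≡ 12 (mod 17); new modulus lcm = 31977.
    Write x = 317 + 1881·t and substitute into x ≡ 12 (mod 17): 1881·t ≡ 12 − 317 = -305 (mod 17).
    Reduce coefficients mod 17: 11·t ≡ 1 (mod 17).
    The inverse of 11 mod 17 is 14 (since 11·14 = 154 = 9·17 + 1), so t ≡ 14·1 = 14 ≡ 14 (mod 17).
    Then x = 317 + 1881·14 = 26651, valid modulo lcm(1881, 17) = 31977: x ≡ 26651 (mod 31977).
Verify against each original: 26651 mod 9 = 2, 26651 mod 19 = 13, 26651 mod 11 = 9, 26651 mod 17 = 12.

x ≡ 26651 (mod 31977).


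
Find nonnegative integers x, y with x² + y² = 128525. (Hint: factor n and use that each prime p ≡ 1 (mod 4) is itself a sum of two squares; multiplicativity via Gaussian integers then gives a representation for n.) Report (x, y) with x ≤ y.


Step 1: Factor n = 128525 = 5^2 · 53 · 97.
Step 2: Check the mod-4 condition on each prime factor: 5 ≡ 1 (mod 4), exponent 2; 53 ≡ 1 (mod 4), exponent 1; 97 ≡ 1 (mod 4), exponent 1.
All primes ≡ 3 (mod 4) appear to even exponent (or don't appear), so by the two-squares theorem n IS expressible as a sum of two squares.
Step 3: Build a representation. Group n = k² · m with k = 5 and m = 53 · 97 = 5141 (a product of primes ≡ 1 (mod 4)); a representation of m scales to one of n via (k·x)² + (k·y)² = k²(x² + y²). Each prime p ≡ 1 (mod 4) is itself a sum of two squares; find a² by testing p − a² for a perfect square:
  53: 53 − 1² = 52, 53 − 2² = 49 = 7² ⇒ 53 = 2² + 7².
  97: 97 − 1² = 96, 97 − 2² = 93, 97 − 3² = 88, 97 − 4² = 81 = 9² ⇒ 97 = 4² + 9².
  Combine using the Brahmagupta–Fibonacci identity (a² + b²)(c² + d²) = (ac − bd)² + (ad + bc)² = (ac + bd)² + (ad − bc)²:
  53 · 97 = 5141: from (2² + 7²)(4² + 9²), take (2·4 − 7·9, 2·9 + 7·4) = (8 − 63, 18 + 28) = (-55, 46); dropping signs (only squares matter) gives (55, 46); check 55² + 46² = 3025 + 2116 = 5141 ✓.
  Scale by k = 5: (5·55, 5·46) = (275, 230).
Step 4: Order so x ≤ y and verify: 230² + 275² = 52900 + 75625 = 128525 = n. ✓

n = 128525 = 230² + 275² (one valid representation with x ≤ y).


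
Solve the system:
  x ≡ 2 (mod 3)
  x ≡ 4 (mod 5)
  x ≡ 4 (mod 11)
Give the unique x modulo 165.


Moduli 3, 5, 11 are pairwise coprime; by CRT there is a unique solution modulo M = 3 · 5 · 11 = 165.
Solve pairwise, accumulating the modulus:
  Start with x ≡ 2 (mod 3).
  Combine with x ≡ 4 (mod 5): since gcd(3, 5) = 1, we get a unique residue mod 15.
    Write x = 2 + 3·t and substitute into x ≡ 4 (mod 5): 3·t ≡ 4 − 2 = 2 (mod 5).
    The inverse of 3 mod 5 is 2 (since 3·2 = 6 = 1·5 + 1), so t ≡ 2·2 = 4 ≡ 4 (mod 5).
    Then x = 2 + 3·4 = 14, valid modulo lcm(3, 5) = 15: x ≡ 14 (mod 15).
  Combine with x ≡ 4 (mod 11): since gcd(15, 11) = 1, we get a unique residue mod 165.
    Write x = 14 + 15·t and substitute into x ≡ 4 (mod 11): 15·t ≡ 4 − 14 = -10 (mod 11).
    Reduce coefficients mod 11: 4·t ≡ 1 (mod 11).
    The inverse of 4 mod 11 is 3 (since 4·3 = 12 = 1·11 + 1), so t ≡ 3·1 = 3 ≡ 3 (mod 11).
    Then x = 14 + 15·3 = 59, valid modulo lcm(15, 11) = 165: x ≡ 59 (mod 165).
Verify: 59 mod 3 = 2 ✓, 59 mod 5 = 4 ✓, 59 mod 11 = 4 ✓.

x ≡ 59 (mod 165).


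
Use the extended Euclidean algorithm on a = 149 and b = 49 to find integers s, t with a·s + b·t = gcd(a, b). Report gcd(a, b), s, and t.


Euclidean algorithm on (149, 49) — divide until remainder is 0:
  149 = 3 · 49 + 2
  49 = 24 · 2 + 1
  2 = 2 · 1 + 0
gcd(149, 49) = 1.
Track Bezout coefficients alongside the remainders: start with r₀ = 149 = a·1 + b·0 (s = 1, t = 0) and r₁ = 49 = a·0 + b·1 (s = 0, t = 1); each new remainder r_{k+1} = r_{k-1} − q_k·r_k inherits s_{k+1} = s_{k-1} − q_k·s_k, t_{k+1} = t_{k-1} − q_k·t_k, so r_k = a·s_k + b·t_k at every step:
  q = 3: r = 2, s = 1 − 3·0 = 1, t = 0 − 3·1 = -3  (check: 149·1 + 49·(-3) = 2)
  q = 24: r = 1, s = 0 − 24·1 = -24, t = 1 − 24·(-3) = 73  (check: 149·(-24) + 49·73 = 1)
The row with r = 1 (the gcd) gives the Bezout coefficients s = -24, t = 73.
Result: 149 · (-24) + 49 · (73) = 1.

gcd(149, 49) = 1; s = -24, t = 73 (check: 149·(-24) + 49·73 = 1).


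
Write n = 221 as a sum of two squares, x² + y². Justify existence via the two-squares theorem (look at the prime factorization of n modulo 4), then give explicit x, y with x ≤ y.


Step 1: Factor n = 221 = 13 · 17.
Step 2: Check the mod-4 condition on each prime factor: 13 ≡ 1 (mod 4), exponent 1; 17 ≡ 1 (mod 4), exponent 1.
All primes ≡ 3 (mod 4) appear to even exponent (or don't appear), so by the two-squares theorem n IS expressible as a sum of two squares.
Step 3: Build a representation. Here n = 13 · 17 is a product of primes ≡ 1 (mod 4). Each prime p ≡ 1 (mod 4) is itself a sum of two squares; find a² by testing p − a² for a perfect square:
  13: 13 − 1² = 12, 13 − 2² = 9 = 3² ⇒ 13 = 2² + 3².
  17: 17 − 1² = 16 = 4² ⇒ 17 = 1² + 4².
  Combine using the Brahmagupta–Fibonacci identity (a² + b²)(c² + d²) = (ac − bd)² + (ad + bc)² = (ac + bd)² + (ad − bc)²:
  13 · 17 = 221: from (2² + 3²)(1² + 4²), take (2·1 − 3·4, 2·4 + 3·1) = (2 − 12, 8 + 3) = (-10, 11); dropping signs (only squares matter) gives (10, 11); check 10² + 11² = 100 + 121 = 221 ✓.
Step 4: Order so x ≤ y and verify: 10² + 11² = 100 + 121 = 221 = n. ✓

n = 221 = 10² + 11² (one valid representation with x ≤ y).
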